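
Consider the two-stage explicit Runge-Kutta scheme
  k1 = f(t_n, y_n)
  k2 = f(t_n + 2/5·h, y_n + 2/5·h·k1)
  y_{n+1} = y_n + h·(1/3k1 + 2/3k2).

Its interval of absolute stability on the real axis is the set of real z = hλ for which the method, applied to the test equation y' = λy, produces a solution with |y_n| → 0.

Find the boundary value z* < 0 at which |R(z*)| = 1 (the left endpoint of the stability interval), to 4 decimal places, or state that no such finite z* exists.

On y'=λy, z=hλ:
  k1=λy_n ⇒ h·k1=z·y_n;  k2=λ(1+2/5z)y_n ⇒ h·k2=z(1+2/5z)y_n
  y_{n+1}/y_n = 1 + 1/3z + 2/3z(1+2/5z) = 1 + z + 4/15z²
  ⇒ R(z) = 1 + z + 4/15z².

Solve |R(x)|<1 on ℝ⁻.
x=-0.54: |R|=0.5378
R=1: x+4/15x²=0 ⇒ x=−15/4=-3.7500; min R=1−1/(4·4/15)=0.0625>−1
Confirm numerically:
  x=-3.224: |R|=0.54778 <1
  x=-2.902: |R|=0.34376 <1
  x=-1.726: |R|=0.06842 <1
  x=-1.721: |R|=0.06882 <1
  x=-4.069: |R|=1.34614 >1
  x=-3.783: |R|=1.03329 >1
Stable set (-3.7500, 0).

z* = -3.7500.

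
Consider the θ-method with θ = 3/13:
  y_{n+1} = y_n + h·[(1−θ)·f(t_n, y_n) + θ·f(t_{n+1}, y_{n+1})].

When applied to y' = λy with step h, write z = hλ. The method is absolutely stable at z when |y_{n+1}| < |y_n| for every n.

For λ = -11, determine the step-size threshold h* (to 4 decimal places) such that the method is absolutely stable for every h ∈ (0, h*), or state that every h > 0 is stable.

Test eqn y'=λy, z=hλ:
  y_{n+1} = y_n + z·[10/13·y_n + 3/13·y_{n+1}] ⇒ (1 − 3/13z)y_{n+1} = (1 + 10/13z)y_n
  so R(z) = (1 + 10/13z)/(1 − 3/13z).

Need |R(x)|<1, x<0.
x=-1.29: |R|=0.0059
R=−1: 1+10/13x = −1+3/13x ⇒ -7/13x=2 ⇒ x=2/(-7/13)=-3.7143
Confirm numerically:
  x=-3.147: |R|=0.82305 <1
  x=-2.883: |R|=0.73121 <1
  x=-2.556: |R|=0.60770 <1
  x=-1.586: |R|=0.16105 <1
  x=-4.152: |R|=1.12036 >1
  x=-4.115: |R|=1.11067 >1
  x=-4.097: |R|=1.10593 >1
Stable set (-3.7143, 0).

(-3.7143,0); λ=-11 ⇒ h* = (26/7)/11 = 0.3377.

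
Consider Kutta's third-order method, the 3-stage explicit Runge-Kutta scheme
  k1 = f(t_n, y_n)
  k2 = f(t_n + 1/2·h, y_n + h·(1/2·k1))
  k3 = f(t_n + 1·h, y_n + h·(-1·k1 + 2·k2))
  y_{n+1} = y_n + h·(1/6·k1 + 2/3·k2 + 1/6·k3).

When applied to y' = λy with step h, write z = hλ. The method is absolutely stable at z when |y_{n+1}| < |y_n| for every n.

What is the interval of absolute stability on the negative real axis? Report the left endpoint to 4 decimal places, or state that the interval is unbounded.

With y'=λy (z=hλ):
  order 3, 3-stage ⇒ R(z)=1+z+z^2/2+z^3/6
  (e.g. R(-1.6)=-0.00267, |R|=0.00267)

Boundary: |R(x)|=1, x<0.
x=-1.6: |R|=0.0027
|R(-1.91)|=0.2473 |R(-1.61)|=0.0095 |R(-0.74)|=0.4663
Bisect:
  x_lo=-3.2410 |R|=2.6631  x_hi=-0.0815 |R|=0.9217
  mid=-1.66129 |R|=0.04551 →hi
  mid=-2.45117 |R|=0.90158 →hi
  mid=-2.84611 |R|=1.63835 →lo
  mid=-2.64864 |R|=1.23782 →lo
  mid=-2.54990 |R|=1.06215 →lo
  mid=-2.50054 |R|=0.98004 →hi
  mid=-2.52522 |R|=1.02063 →lo
  mid=-2.51288 |R|=1.00022 →lo
  mid=-2.50671 |R|=0.99010 →hi
  mid=-2.50979 |R|=0.99515 →hi
  ...
  [-2.51288,-2.51269] ⇒ x*=-2.5127
So |R|<1 on (-2.5127, 0).

z∈(-2.5127,0).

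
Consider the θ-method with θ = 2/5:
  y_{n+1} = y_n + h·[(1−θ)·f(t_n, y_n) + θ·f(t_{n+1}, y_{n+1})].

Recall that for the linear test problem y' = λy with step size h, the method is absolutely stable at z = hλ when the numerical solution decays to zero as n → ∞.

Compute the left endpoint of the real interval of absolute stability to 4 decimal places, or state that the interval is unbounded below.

left endpoint -10.0000.

On y'=λy, z=hλ:
  y_{n+1} = y_n + z·[3/5·y_n + 2/5·y_{n+1}] ⇒ (1 − 2/5z)y_{n+1} = (1 + 3/5z)y_n
  so R(z) = (1 + 3/5z)/(1 − 2/5z).

Boundary: |R(x)|=1, x<0.
x=-0.82: |R|=0.3825
R=−1: 1+3/5x = −1+2/5x ⇒ -1/5x=2 ⇒ x=2/(-1/5)=-10.0000
Confirm numerically:
  x=-8.802: |R|=0.94700 <1
  x=-8.621: |R|=0.93800 <1
  x=-5.267: |R|=0.69531 <1
  x=-4.072: |R|=0.54900 <1
  x=-10.432: |R|=1.01670 >1
  x=-10.064: |R|=1.00255 >1
Stable set (-10.0000, 0).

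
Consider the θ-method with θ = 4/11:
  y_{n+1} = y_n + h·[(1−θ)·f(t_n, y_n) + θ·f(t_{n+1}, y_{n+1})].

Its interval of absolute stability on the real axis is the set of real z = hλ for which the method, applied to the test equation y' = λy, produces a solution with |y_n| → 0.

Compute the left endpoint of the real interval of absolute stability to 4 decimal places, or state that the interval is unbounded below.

With y'=λy (z=hλ):
  y_{n+1} = y_n + z·[7/11·y_n + 4/11·y_{n+1}] ⇒ (1 − 4/11z)y_{n+1} = (1 + 7/11z)y_n
  Hence R(z) = (1 + 7/11z)/(1 − 4/11z).

Find x<0 with |R(x)|<1.
x=-0.66: |R|=0.4677
R=−1: 1+7/11x = −1+4/11x ⇒ -3/11x=2 ⇒ x=2/(-3/11)=-7.3333
Confirm numerically:
  x=-5.788: |R|=0.86425 <1
  x=-4.320: |R|=0.68034 <1
  x=-3.686: |R|=0.57497 <1
  x=-3.010: |R|=0.43707 <1
  x=-7.817: |R|=1.03433 >1
  x=-7.444: |R|=1.00814 >1
Stable set (-7.3333, 0).

left endpoint -7.3333.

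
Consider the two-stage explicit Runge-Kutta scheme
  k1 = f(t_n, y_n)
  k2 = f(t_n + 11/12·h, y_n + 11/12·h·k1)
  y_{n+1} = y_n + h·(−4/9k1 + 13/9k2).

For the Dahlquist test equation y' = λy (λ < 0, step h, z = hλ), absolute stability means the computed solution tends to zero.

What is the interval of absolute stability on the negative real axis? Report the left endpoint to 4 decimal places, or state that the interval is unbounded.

(-0.7552, 0).

On y'=λy, z=hλ:
  k1=λy_n ⇒ h·k1=z·y_n;  k2=λ(1+11/12z)y_n ⇒ h·k2=z(1+11/12z)y_n
  y_{n+1}/y_n = 1 − 4/9z + 13/9z(1+11/12z) = 1 + z + 143/108z²
  Hence R(z) = 1 + z + 143/108z².

Solve |R(x)|<1 on ℝ⁻.
x=-0.51: |R|=0.8344
R=1: x+143/108x²=0 ⇒ x=−108/143=-0.7552; min R=1−1/(4·143/108)=0.8112>−1
Confirm numerically:
  x=-0.611: |R|=0.88330 <1
  x=-0.586: |R|=0.86868 <1
  x=-0.522: |R|=0.83879 <1
  x=-0.360: |R|=0.81160 <1
  x=-1.004: |R|=1.33069 >1
  x=-0.998: |R|=1.32078 >1
  x=-0.799: |R|=1.04629 >1
Interval (-0.7552, 0).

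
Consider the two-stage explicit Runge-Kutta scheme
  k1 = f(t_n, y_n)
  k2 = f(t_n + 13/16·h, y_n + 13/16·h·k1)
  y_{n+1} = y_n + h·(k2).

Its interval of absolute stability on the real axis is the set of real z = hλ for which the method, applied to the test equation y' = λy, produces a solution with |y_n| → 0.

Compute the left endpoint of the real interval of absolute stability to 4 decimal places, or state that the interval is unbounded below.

Set f=λy, z=hλ:
  k1=λy_n ⇒ h·k1=z·y_n;  k2=λ(1+13/16z)y_n ⇒ h·k2=z(1+13/16z)y_n
  y_{n+1}/y_n = 1 + z(1+13/16z) = 1 + z + 13/16z²
  R(z) = 1 + z + 13/16z².

Find x<0 with |R(x)|<1.
x=-1.42: |R|=1.2183
R=1: x+13/16x²=0 ⇒ x=−16/13=-1.2308; min R=1−1/(4·13/16)=0.6923>−1
Confirm numerically:
  x=-1.107: |R|=0.88868 <1
  x=-0.756: |R|=0.70837 <1
  x=-0.602: |R|=0.69245 <1
  x=-1.329: |R|=1.10607 >1
  x=-1.274: |R|=1.04475 >1
Stable set (-1.2308, 0).

left endpoint -1.2308.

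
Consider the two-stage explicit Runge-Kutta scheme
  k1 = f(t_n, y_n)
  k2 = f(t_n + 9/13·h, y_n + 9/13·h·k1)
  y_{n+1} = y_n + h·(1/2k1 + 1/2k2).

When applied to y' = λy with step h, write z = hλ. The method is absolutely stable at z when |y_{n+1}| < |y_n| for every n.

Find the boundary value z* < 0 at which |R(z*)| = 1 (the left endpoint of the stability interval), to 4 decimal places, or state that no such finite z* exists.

left endpoint -2.8889.

With y'=λy (z=hλ):
  k1=λy_n ⇒ h·k1=z·y_n;  k2=λ(1+9/13z)y_n ⇒ h·k2=z(1+9/13z)y_n
  y_{n+1}/y_n = 1 + 1/2z + 1/2z(1+9/13z) = 1 + z + 9/26z²
  ⇒ R(z) = 1 + z + 9/26z².

Solve |R(x)|<1 on ℝ⁻.
x=-1.44: |R|=0.2778
R=1: x+9/26x²=0 ⇒ x=−26/9=-2.8889; min R=1−1/(4·9/26)=0.2778>−1
Confirm numerically:
  x=-2.185: |R|=0.46762 <1
  x=-2.117: |R|=0.43435 <1
  x=-1.420: |R|=0.27798 <1
  x=-1.287: |R|=0.28636 <1
  x=-3.424: |R|=1.63423 >1
  x=-3.032: |R|=1.15020 >1
So |R|<1 on (-2.8889, 0).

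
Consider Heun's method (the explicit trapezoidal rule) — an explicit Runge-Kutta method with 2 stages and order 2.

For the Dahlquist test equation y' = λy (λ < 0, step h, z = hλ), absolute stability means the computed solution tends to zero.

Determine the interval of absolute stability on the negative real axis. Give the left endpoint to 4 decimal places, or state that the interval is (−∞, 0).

With y'=λy (z=hλ):
  order 2, 2-stage ⇒ R(z)=1+z+z^2/2
  (e.g. R(-1.36)=0.56480, |R|=0.56480)

Find x<0 with |R(x)|<1.
x=-1.36: |R|=0.5648
|R(-2.34)|=1.3978 |R(-1.29)|=0.5421 |R(-0.59)|=0.5840
Bisect:
  x_lo=-2.4358 |R|=1.5308  x_hi=-0.2666 |R|=0.7690
  mid=-1.35120 |R|=0.56167 →hi
  mid=-1.89352 |R|=0.89919 →hi
  mid=-2.16468 |R|=1.17824 →lo
  mid=-2.02910 |R|=1.02953 →lo
  mid=-1.96131 |R|=0.96206 →hi
  mid=-1.99521 |R|=0.99522 →hi
  mid=-2.01215 |R|=1.01223 →lo
  mid=-2.00368 |R|=1.00369 →lo
  ...
  [-2.00011,-1.99997] ⇒ x*=-2.0000
Interval (-2.0000, 0).

(-2.0000, 0).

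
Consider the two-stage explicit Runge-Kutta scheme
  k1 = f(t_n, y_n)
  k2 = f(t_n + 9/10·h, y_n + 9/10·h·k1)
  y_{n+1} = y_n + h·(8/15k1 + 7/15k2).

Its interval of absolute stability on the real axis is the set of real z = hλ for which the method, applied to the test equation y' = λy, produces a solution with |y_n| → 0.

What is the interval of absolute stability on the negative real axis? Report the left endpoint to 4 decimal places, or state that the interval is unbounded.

(-2.3810, 0).

Set f=λy, z=hλ:
  k1=λy_n ⇒ h·k1=z·y_n;  k2=λ(1+9/10z)y_n ⇒ h·k2=z(1+9/10z)y_n
  y_{n+1}/y_n = 1 + 8/15z + 7/15z(1+9/10z) = 1 + z + 21/50z²
  R(z) = 1 + z + 21/50z².

Need |R(x)|<1, x<0.
x=-1.76: |R|=0.5410
R=1: x+21/50x²=0 ⇒ x=−50/21=-2.3810; min R=1−1/(4·21/50)=0.4048>−1
Confirm numerically:
  x=-2.286: |R|=0.90883 <1
  x=-1.819: |R|=0.57068 <1
  x=-1.186: |R|=0.40477 <1
  x=-2.758: |R|=1.43676 >1
  x=-2.714: |R|=1.37963 >1
Stable set (-2.3810, 0).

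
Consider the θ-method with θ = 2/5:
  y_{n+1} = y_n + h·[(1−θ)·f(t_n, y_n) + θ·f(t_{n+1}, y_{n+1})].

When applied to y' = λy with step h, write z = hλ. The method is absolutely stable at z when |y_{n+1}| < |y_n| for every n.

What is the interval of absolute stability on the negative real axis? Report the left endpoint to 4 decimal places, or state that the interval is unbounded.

(-10.0000, 0).

Test eqn y'=λy, z=hλ:
  y_{n+1} = y_n + z·[3/5·y_n + 2/5·y_{n+1}] ⇒ (1 − 2/5z)y_{n+1} = (1 + 3/5z)y_n
  so R(z) = (1 + 3/5z)/(1 − 2/5z).

Boundary: |R(x)|=1, x<0.
x=-0.47: |R|=0.6044
R=−1: 1+3/5x = −1+2/5x ⇒ -1/5x=2 ⇒ x=2/(-1/5)=-10.0000
Confirm numerically:
  x=-9.581: |R|=0.98266 <1
  x=-9.184: |R|=0.96508 <1
  x=-7.301: |R|=0.86231 <1
  x=-10.556: |R|=1.02129 >1
  x=-10.244: |R|=1.00957 >1
  x=-10.225: |R|=1.00884 >1
So |R|<1 on (-10.0000, 0).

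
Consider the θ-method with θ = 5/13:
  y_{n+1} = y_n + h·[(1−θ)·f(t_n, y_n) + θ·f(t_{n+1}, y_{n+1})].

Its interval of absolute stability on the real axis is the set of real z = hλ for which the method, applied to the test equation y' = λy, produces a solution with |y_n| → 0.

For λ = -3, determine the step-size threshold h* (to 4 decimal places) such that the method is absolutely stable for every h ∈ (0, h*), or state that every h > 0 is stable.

Set f=λy, z=hλ:
  y_{n+1} = y_n + z·[8/13·y_n + 5/13·y_{n+1}] ⇒ (1 − 5/13z)y_{n+1} = (1 + 8/13z)y_n
  Hence R(z) = (1 + 8/13z)/(1 − 5/13z).

Boundary: |R(x)|=1, x<0.
x=-1.27: |R|=0.1468
R=−1: 1+8/13x = −1+5/13x ⇒ -3/13x=2 ⇒ x=2/(-3/13)=-8.6667
Confirm numerically:
  x=-8.225: |R|=0.97552 <1
  x=-7.493: |R|=0.93023 <1
  x=-5.523: |R|=0.76780 <1
  x=-4.820: |R|=0.68895 <1
  x=-8.999: |R|=1.01719 >1
  x=-8.795: |R|=1.00676 >1
Interval (-8.6667, 0).

(-8.6667,0); λ=-3 ⇒ h* = (26/3)/3 = 2.8889.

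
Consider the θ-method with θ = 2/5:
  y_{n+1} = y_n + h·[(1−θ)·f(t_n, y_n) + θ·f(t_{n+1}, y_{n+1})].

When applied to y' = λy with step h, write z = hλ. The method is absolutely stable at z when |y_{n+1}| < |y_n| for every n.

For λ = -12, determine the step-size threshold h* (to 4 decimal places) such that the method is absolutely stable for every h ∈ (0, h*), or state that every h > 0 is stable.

(-10.0000,0); λ=-12 ⇒ h* = (10)/12 = 0.8333.

With y'=λy (z=hλ):
  y_{n+1} = y_n + z·[3/5·y_n + 2/5·y_{n+1}] ⇒ (1 − 2/5z)y_{n+1} = (1 + 3/5z)y_n
  Hence R(z) = (1 + 3/5z)/(1 − 2/5z).

Find x<0 with |R(x)|<1.
x=-0.81: |R|=0.3882
R=−1: 1+3/5x = −1+2/5x ⇒ -1/5x=2 ⇒ x=2/(-1/5)=-10.0000
Confirm numerically:
  x=-8.984: |R|=0.95576 <1
  x=-7.564: |R|=0.87897 <1
  x=-7.406: |R|=0.86907 <1
  x=-10.508: |R|=1.01953 >1
  x=-10.129: |R|=1.00511 >1
Interval (-10.0000, 0).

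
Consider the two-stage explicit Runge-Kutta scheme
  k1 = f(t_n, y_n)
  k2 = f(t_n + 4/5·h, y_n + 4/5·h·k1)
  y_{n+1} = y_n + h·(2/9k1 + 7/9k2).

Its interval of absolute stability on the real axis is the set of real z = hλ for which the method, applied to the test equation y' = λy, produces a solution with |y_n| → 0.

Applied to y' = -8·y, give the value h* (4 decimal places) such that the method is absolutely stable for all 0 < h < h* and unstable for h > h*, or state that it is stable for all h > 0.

(-1.6071,0); λ=-8 ⇒ h* = (45/28)/8 = 0.2009.

Set f=λy, z=hλ:
  k1=λy_n ⇒ h·k1=z·y_n;  k2=λ(1+4/5z)y_n ⇒ h·k2=z(1+4/5z)y_n
  y_{n+1}/y_n = 1 + 2/9z + 7/9z(1+4/5z) = 1 + z + 28/45z²
  Hence R(z) = 1 + z + 28/45z².

Solve |R(x)|<1 on ℝ⁻.
x=-0.79: |R|=0.5983
R=1: x+28/45x²=0 ⇒ x=−45/28=-1.6071; min R=1−1/(4·28/45)=0.5982>−1
Confirm numerically:
  x=-1.309: |R|=0.75717 <1
  x=-1.203: |R|=0.69749 <1
  x=-0.999: |R|=0.62198 <1
  x=-2.023: |R|=1.52346 >1
  x=-1.949: |R|=1.41457 >1
  x=-1.892: |R|=1.33535 >1
Interval (-1.6071, 0).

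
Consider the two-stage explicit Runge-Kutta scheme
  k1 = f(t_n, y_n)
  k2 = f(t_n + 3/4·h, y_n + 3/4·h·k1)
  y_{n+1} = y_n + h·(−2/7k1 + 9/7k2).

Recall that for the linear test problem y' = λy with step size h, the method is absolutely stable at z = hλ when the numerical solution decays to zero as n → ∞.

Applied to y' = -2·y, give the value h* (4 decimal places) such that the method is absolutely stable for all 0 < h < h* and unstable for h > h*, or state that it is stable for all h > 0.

(-1.0370,0); λ=-2 ⇒ h* = (28/27)/2 = 0.5185.

Test eqn y'=λy, z=hλ:
  k1=λy_n ⇒ h·k1=z·y_n;  k2=λ(1+3/4z)y_n ⇒ h·k2=z(1+3/4z)y_n
  y_{n+1}/y_n = 1 − 2/7z + 9/7z(1+3/4z) = 1 + z + 27/28z²
  Hence R(z) = 1 + z + 27/28z².

Need |R(x)|<1, x<0.
x=-1.31: |R|=1.3448
R=1: x+27/28x²=0 ⇒ x=−28/27=-1.0370; min R=1−1/(4·27/28)=0.7407>−1
Confirm numerically:
  x=-0.993: |R|=0.95783 <1
  x=-0.969: |R|=0.93643 <1
  x=-0.865: |R|=0.85650 <1
  x=-0.739: |R|=0.78762 <1
  x=-1.579: |R|=1.82520 >1
  x=-1.541: |R|=1.74887 >1
  x=-1.306: |R|=1.33872 >1
Interval (-1.0370, 0).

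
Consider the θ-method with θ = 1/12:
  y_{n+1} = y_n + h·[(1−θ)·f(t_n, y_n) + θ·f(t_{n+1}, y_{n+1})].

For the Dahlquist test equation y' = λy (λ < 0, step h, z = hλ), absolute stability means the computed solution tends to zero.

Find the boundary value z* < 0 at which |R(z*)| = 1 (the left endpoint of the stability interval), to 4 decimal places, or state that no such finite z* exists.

With y'=λy (z=hλ):
  y_{n+1} = y_n + z·[11/12·y_n + 1/12·y_{n+1}] ⇒ (1 − 1/12z)y_{n+1} = (1 + 11/12z)y_n
  ⇒ R(z) = (1 + 11/12z)/(1 − 1/12z).

Need |R(x)|<1, x<0.
x=-1.54: |R|=0.3648
R=−1: 1+11/12x = −1+1/12x ⇒ -5/6x=2 ⇒ x=2/(-5/6)=-2.4000
Confirm numerically:
  x=-2.204: |R|=0.86201 <1
  x=-2.092: |R|=0.78144 <1
  x=-2.000: |R|=0.71429 <1
  x=-1.060: |R|=0.02603 <1
  x=-2.748: |R|=1.23596 >1
  x=-2.742: |R|=1.23199 >1
  x=-2.437: |R|=1.02563 >1
Stable set (-2.4000, 0).

left endpoint -2.4000.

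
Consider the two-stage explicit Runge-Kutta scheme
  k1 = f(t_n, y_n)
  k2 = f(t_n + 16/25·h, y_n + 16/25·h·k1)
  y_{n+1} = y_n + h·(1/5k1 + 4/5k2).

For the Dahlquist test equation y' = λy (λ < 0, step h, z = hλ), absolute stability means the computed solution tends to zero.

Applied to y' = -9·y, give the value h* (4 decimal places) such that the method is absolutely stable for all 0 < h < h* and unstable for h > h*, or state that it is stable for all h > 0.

(-1.9531,0); λ=-9 ⇒ h* = (125/64)/9 = 0.2170.

Set f=λy, z=hλ:
  k1=λy_n ⇒ h·k1=z·y_n;  k2=λ(1+16/25z)y_n ⇒ h·k2=z(1+16/25z)y_n
  y_{n+1}/y_n = 1 + 1/5z + 4/5z(1+16/25z) = 1 + z + 64/125z²
  R(z) = 1 + z + 64/125z².

Need |R(x)|<1, x<0.
x=-1.67: |R|=0.7579
R=1: x+64/125x²=0 ⇒ x=−125/64=-1.9531; min R=1−1/(4·64/125)=0.5117>−1
Confirm numerically:
  x=-1.819: |R|=0.87509 <1
  x=-1.790: |R|=0.85050 <1
  x=-0.870: |R|=0.51753 <1
  x=-2.505: |R|=1.70781 >1
  x=-2.215: |R|=1.29699 >1
Interval (-1.9531, 0).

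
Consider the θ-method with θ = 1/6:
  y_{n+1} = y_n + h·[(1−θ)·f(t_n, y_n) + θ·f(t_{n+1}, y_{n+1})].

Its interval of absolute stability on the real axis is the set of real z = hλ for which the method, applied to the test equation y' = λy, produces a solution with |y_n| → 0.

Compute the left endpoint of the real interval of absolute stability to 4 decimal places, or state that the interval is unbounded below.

z* = -3.0000.

On y'=λy, z=hλ:
  y_{n+1} = y_n + z·[5/6·y_n + 1/6·y_{n+1}] ⇒ (1 − 1/6z)y_{n+1} = (1 + 5/6z)y_n
  R(z) = (1 + 5/6z)/(1 − 1/6z).

Need |R(x)|<1, x<0.
x=-0.86: |R|=0.2478
R=−1: 1+5/6x = −1+1/6x ⇒ -2/3x=2 ⇒ x=2/(-2/3)=-3.0000
Confirm numerically:
  x=-2.561: |R|=0.79488 <1
  x=-2.197: |R|=0.60815 <1
  x=-2.158: |R|=0.58715 <1
  x=-3.585: |R|=1.24413 >1
  x=-3.466: |R|=1.19692 >1
  x=-3.236: |R|=1.10221 >1
So |R|<1 on (-3.0000, 0).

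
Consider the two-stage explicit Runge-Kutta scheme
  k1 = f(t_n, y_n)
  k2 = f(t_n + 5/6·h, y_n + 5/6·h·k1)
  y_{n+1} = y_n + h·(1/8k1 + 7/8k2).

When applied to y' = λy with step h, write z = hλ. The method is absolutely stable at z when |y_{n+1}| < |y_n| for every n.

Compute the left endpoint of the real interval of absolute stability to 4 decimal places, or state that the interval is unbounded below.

left endpoint -1.3714.

With y'=λy (z=hλ):
  k1=λy_n ⇒ h·k1=z·y_n;  k2=λ(1+5/6z)y_n ⇒ h·k2=z(1+5/6z)y_n
  y_{n+1}/y_n = 1 + 1/8z + 7/8z(1+5/6z) = 1 + z + 35/48z²
  ⇒ R(z) = 1 + z + 35/48z².

Need |R(x)|<1, x<0.
x=-0.43: |R|=0.7048
R=1: x+35/48x²=0 ⇒ x=−48/35=-1.3714; min R=1−1/(4·35/48)=0.6571>−1
Confirm numerically:
  x=-1.090: |R|=0.77632 <1
  x=-1.082: |R|=0.77165 <1
  x=-0.632: |R|=0.65925 <1
  x=-1.622: |R|=1.29635 >1
  x=-1.522: |R|=1.16710 >1
Stable set (-1.3714, 0).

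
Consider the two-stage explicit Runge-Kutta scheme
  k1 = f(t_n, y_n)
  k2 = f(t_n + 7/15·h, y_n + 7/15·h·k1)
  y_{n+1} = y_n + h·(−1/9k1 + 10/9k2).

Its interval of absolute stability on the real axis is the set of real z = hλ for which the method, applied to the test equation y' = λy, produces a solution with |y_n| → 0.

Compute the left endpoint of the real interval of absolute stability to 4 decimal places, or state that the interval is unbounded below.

left endpoint -1.9286.

On y'=λy, z=hλ:
  k1=λy_n ⇒ h·k1=z·y_n;  k2=λ(1+7/15z)y_n ⇒ h·k2=z(1+7/15z)y_n
  y_{n+1}/y_n = 1 − 1/9z + 10/9z(1+7/15z) = 1 + z + 14/27z²
  ⇒ R(z) = 1 + z + 14/27z².

Find x<0 with |R(x)|<1.
x=-1.56: |R|=0.7019
R=1: x+14/27x²=0 ⇒ x=−27/14=-1.9286; min R=1−1/(4·14/27)=0.5179>−1
Confirm numerically:
  x=-1.513: |R|=0.67398 <1
  x=-1.471: |R|=0.65099 <1
  x=-0.976: |R|=0.51793 <1
  x=-2.276: |R|=1.41002 >1
  x=-2.138: |R|=1.23217 >1
  x=-2.017: |R|=1.09248 >1
Stable set (-1.9286, 0).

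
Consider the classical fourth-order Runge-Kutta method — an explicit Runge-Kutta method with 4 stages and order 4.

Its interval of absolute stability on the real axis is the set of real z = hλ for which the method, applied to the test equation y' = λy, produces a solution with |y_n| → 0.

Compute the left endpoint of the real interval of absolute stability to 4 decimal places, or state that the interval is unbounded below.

z* = -2.7853.

Test eqn y'=λy, z=hλ:
  order 4, 4-stage ⇒ R(z)=1+z+z^2/2+z^3/6+z^4/24
  (e.g. R(-1.64)=0.27106, |R|=0.27106)

Boundary: |R(x)|=1, x<0.
x=-1.64: |R|=0.2711
|R(-1.83)|=0.2903 |R(-1.81)|=0.2870 |R(-1.41)|=0.2815
Bisect:
  x_lo=-3.4294 |R|=2.4921  x_hi=-0.1670 |R|=0.8462
  mid=-1.79822 |R|=0.28513 →hi
  mid=-2.61381 |R|=0.77078 →hi
  mid=-3.02161 |R|=1.41881 →lo
  mid=-2.81771 |R|=1.04999 →lo
  mid=-2.71576 |R|=0.90013 →hi
  mid=-2.76674 |R|=0.97238 →hi
  mid=-2.79222 |R|=1.01050 →lo
  ...
  [-2.78545,-2.78526] ⇒ x*=-2.7853
Stable set (-2.7853, 0).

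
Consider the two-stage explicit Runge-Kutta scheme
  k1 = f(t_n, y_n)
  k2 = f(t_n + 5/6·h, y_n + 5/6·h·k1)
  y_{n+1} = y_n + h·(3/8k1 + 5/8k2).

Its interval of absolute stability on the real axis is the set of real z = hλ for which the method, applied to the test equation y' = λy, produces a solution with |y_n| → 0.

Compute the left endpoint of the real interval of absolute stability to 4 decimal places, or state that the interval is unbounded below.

left endpoint -1.9200.

Set f=λy, z=hλ:
  k1=λy_n ⇒ h·k1=z·y_n;  k2=λ(1+5/6z)y_n ⇒ h·k2=z(1+5/6z)y_n
  y_{n+1}/y_n = 1 + 3/8z + 5/8z(1+5/6z) = 1 + z + 25/48z²
  so R(z) = 1 + z + 25/48z².

Solve |R(x)|<1 on ℝ⁻.
x=-0.95: |R|=0.5201
R=1: x+25/48x²=0 ⇒ x=−48/25=-1.9200; min R=1−1/(4·25/48)=0.5200>−1
Confirm numerically:
  x=-1.621: |R|=0.74756 <1
  x=-1.451: |R|=0.64556 <1
  x=-1.013: |R|=0.52146 <1
  x=-0.872: |R|=0.52403 <1
  x=-2.304: |R|=1.46080 >1
  x=-1.977: |R|=1.05869 >1
Stable set (-1.9200, 0).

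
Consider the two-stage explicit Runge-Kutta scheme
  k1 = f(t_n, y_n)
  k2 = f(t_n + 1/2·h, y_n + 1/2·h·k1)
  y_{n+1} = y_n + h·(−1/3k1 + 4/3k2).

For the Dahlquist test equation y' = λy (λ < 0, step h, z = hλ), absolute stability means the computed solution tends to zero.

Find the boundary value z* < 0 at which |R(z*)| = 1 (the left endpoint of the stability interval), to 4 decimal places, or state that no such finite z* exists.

On y'=λy, z=hλ:
  k1=λy_n ⇒ h·k1=z·y_n;  k2=λ(1+1/2z)y_n ⇒ h·k2=z(1+1/2z)y_n
  y_{n+1}/y_n = 1 − 1/3z + 4/3z(1+1/2z) = 1 + z + 2/3z²
  ⇒ R(z) = 1 + z + 2/3z².

Need |R(x)|<1, x<0.
x=-1.65: |R|=1.1650
R=1: x+2/3x²=0 ⇒ x=−3/2=-1.5000; min R=1−1/(4·2/3)=0.6250>−1
Confirm numerically:
  x=-1.356: |R|=0.86982 <1
  x=-1.166: |R|=0.74037 <1
  x=-0.743: |R|=0.62503 <1
  x=-1.831: |R|=1.40404 >1
  x=-1.824: |R|=1.39398 >1
Interval (-1.5000, 0).

left endpoint -1.5000.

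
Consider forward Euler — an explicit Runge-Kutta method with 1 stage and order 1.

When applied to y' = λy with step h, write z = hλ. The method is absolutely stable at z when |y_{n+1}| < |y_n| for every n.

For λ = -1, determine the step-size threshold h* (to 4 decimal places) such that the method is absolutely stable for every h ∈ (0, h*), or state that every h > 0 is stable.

(-2.0000,0); λ=-1 ⇒ h* = 2.0000.

On y'=λy, z=hλ:
  order 1, 1-stage ⇒ R(z)=1+z
  (e.g. R(-1.56)=-0.56000, |R|=0.56000)

Need |R(x)|<1, x<0.
x=-1.56: |R|=0.5600
|R(-1.43)|=0.4300 |R(-0.89)|=0.1100 |R(-0.72)|=0.2800
Bisect:
  x_lo=-2.5461 |R|=1.5461  x_hi=-0.1282 |R|=0.8718
  mid=-1.33715 |R|=0.33715 →hi
  mid=-1.94163 |R|=0.94163 →hi
  mid=-2.24388 |R|=1.24388 →lo
  mid=-2.09276 |R|=1.09276 →lo
  mid=-2.01720 |R|=1.01720 →lo
  mid=-1.97942 |R|=0.97942 →hi
  mid=-1.99831 |R|=0.99831 →hi
  ...
  [-2.00008,-1.99993] ⇒ x*=-2.0000
Interval (-2.0000, 0).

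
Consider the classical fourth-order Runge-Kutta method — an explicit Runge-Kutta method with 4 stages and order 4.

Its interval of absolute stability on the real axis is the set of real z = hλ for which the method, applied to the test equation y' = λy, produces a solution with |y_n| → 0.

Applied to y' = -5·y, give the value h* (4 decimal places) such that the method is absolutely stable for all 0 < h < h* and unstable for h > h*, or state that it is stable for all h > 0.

(-2.7853,0); λ=-5 ⇒ h* = 0.5571.

Test eqn y'=λy, z=hλ:
  order 4, 4-stage ⇒ R(z)=1+z+z^2/2+z^3/6+z^4/24
  (e.g. R(-0.71)=0.49299, |R|=0.49299)

Boundary: |R(x)|=1, x<0.
x=-0.71: |R|=0.4930
|R(-1.28)|=0.3015 |R(-0.98)|=0.3818 |R(-0.74)|=0.4788
Bisect:
  x_lo=-3.6731 |R|=3.3977  x_hi=-0.1662 |R|=0.8469
  mid=-1.91963 |R|=0.30969 →hi
  mid=-2.79636 |R|=1.01681 →lo
  mid=-2.35799 |R|=0.52507 →hi
  mid=-2.57717 |R|=0.72896 →hi
  mid=-2.68677 |R|=0.86133 →hi
  mid=-2.74156 |R|=0.93604 →hi
  mid=-2.76896 |R|=0.97565 →hi
  ...
  [-2.78544,-2.78523] ⇒ x*=-2.7853
Stable set (-2.7853, 0).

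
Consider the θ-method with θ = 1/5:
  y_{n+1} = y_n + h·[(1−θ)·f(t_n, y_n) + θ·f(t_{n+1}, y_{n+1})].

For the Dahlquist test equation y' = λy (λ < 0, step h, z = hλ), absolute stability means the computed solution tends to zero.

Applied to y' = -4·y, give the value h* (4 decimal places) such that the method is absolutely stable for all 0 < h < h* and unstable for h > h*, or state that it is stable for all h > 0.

Set f=λy, z=hλ:
  y_{n+1} = y_n + z·[4/5·y_n + 1/5·y_{n+1}] ⇒ (1 − 1/5z)y_{n+1} = (1 + 4/5z)y_n
  Hence R(z) = (1 + 4/5z)/(1 − 1/5z).

Boundary: |R(x)|=1, x<0.
x=-1.53: |R|=0.1715
R=−1: 1+4/5x = −1+1/5x ⇒ -3/5x=2 ⇒ x=2/(-3/5)=-3.3333
Confirm numerically:
  x=-3.005: |R|=0.87695 <1
  x=-2.898: |R|=0.83464 <1
  x=-2.578: |R|=0.70098 <1
  x=-2.573: |R|=0.69880 <1
  x=-3.760: |R|=1.14612 >1
  x=-3.621: |R|=1.10010 >1
  x=-3.358: |R|=1.00885 >1
So |R|<1 on (-3.3333, 0).

(-3.3333,0); λ=-4 ⇒ h* = (10/3)/4 = 0.8333.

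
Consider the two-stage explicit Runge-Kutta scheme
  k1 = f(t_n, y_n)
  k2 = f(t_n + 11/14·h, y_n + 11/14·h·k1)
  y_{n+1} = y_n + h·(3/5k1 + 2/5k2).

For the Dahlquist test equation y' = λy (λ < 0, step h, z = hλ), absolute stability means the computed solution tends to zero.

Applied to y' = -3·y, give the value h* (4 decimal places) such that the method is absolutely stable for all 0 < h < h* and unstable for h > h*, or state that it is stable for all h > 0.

(-3.1818,0); λ=-3 ⇒ h* = (35/11)/3 = 1.0606.

Test eqn y'=λy, z=hλ:
  k1=λy_n ⇒ h·k1=z·y_n;  k2=λ(1+11/14z)y_n ⇒ h·k2=z(1+11/14z)y_n
  y_{n+1}/y_n = 1 + 3/5z + 2/5z(1+11/14z) = 1 + z + 11/35z²
  so R(z) = 1 + z + 11/35z².

Find x<0 with |R(x)|<1.
x=-0.32: |R|=0.7122
R=1: x+11/35x²=0 ⇒ x=−35/11=-3.1818; min R=1−1/(4·11/35)=0.2045>−1
Confirm numerically:
  x=-2.789: |R|=0.65568 <1
  x=-2.503: |R|=0.46600 <1
  x=-1.636: |R|=0.20518 <1
  x=-3.431: |R|=1.26870 >1
  x=-3.424: |R|=1.26062 >1
  x=-3.308: |R|=1.13119 >1
So |R|<1 on (-3.1818, 0).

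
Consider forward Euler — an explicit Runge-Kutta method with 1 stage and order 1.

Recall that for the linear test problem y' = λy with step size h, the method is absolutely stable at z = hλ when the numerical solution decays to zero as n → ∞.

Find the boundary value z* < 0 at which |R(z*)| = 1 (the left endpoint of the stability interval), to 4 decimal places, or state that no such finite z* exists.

Set f=λy, z=hλ:
  order 1, 1-stage ⇒ R(z)=1+z
  (e.g. R(-0.56)=0.44000, |R|=0.44000)

Find x<0 with |R(x)|<1.
x=-0.56: |R|=0.4400
|R(-2.38)|=1.3800 |R(-0.89)|=0.1100 |R(-0.61)|=0.3900
Bisect:
  x_lo=-2.3847 |R|=1.3847  x_hi=-0.3106 |R|=0.6894
  mid=-1.34765 |R|=0.34765 →hi
  mid=-1.86619 |R|=0.86619 →hi
  mid=-2.12546 |R|=1.12546 →lo
  mid=-1.99582 |R|=0.99582 →hi
  mid=-2.06064 |R|=1.06064 →lo
  mid=-2.02823 |R|=1.02823 →lo
  mid=-2.01203 |R|=1.01203 →lo
  ...
  [-2.00000,-1.99987] ⇒ x*=-2.0000
Stable set (-2.0000, 0).

left endpoint -2.0000.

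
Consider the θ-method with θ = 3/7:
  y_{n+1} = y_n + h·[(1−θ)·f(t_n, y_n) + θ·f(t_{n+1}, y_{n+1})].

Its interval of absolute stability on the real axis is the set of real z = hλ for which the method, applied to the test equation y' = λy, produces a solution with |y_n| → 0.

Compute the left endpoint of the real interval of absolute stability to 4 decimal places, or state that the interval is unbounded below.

z* = -14.0000.

Test eqn y'=λy, z=hλ:
  y_{n+1} = y_n + z·[4/7·y_n + 3/7·y_{n+1}] ⇒ (1 − 3/7z)y_{n+1} = (1 + 4/7z)y_n
  Hence R(z) = (1 + 4/7z)/(1 − 3/7z).

Boundary: |R(x)|=1, x<0.
x=-0.85: |R|=0.3770
R=−1: 1+4/7x = −1+3/7x ⇒ -1/7x=2 ⇒ x=2/(-1/7)=-14.0000
Confirm numerically:
  x=-13.775: |R|=0.99534 <1
  x=-12.427: |R|=0.96448 <1
  x=-11.814: |R|=0.94849 <1
  x=-14.574: |R|=1.01132 >1
  x=-14.336: |R|=1.00672 >1
  x=-14.172: |R|=1.00347 >1
Stable set (-14.0000, 0).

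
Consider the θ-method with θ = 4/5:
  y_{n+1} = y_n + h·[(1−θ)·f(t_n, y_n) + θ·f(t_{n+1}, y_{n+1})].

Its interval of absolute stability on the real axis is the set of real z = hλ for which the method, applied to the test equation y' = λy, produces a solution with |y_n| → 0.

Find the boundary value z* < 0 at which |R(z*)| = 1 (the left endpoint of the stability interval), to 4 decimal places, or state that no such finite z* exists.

Test eqn y'=λy, z=hλ:
  y_{n+1} = y_n + z·[1/5·y_n + 4/5·y_{n+1}] ⇒ (1 − 4/5z)y_{n+1} = (1 + 1/5z)y_n
  Hence R(z) = (1 + 1/5z)/(1 − 4/5z).

Find x<0 with |R(x)|<1.
x=-1.73: |R|=0.2743
x=-2: |R|=0.2308
x=-10: |R|=0.1111
x=-100: |R|=0.2346
θ=4/5≥1/2 ⇒ |1+1/5x|<|1−4/5x| ∀x<0 ⇒ interval (−∞,0).

interval (−∞, 0).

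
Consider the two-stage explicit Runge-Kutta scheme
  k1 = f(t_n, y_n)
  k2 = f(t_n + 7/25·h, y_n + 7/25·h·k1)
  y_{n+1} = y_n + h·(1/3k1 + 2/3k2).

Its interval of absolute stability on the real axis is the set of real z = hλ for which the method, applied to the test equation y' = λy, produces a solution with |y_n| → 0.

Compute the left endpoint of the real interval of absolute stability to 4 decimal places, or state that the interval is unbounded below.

Set f=λy, z=hλ:
  k1=λy_n ⇒ h·k1=z·y_n;  k2=λ(1+7/25z)y_n ⇒ h·k2=z(1+7/25z)y_n
  y_{n+1}/y_n = 1 + 1/3z + 2/3z(1+7/25z) = 1 + z + 14/75z²
  Hence R(z) = 1 + z + 14/75z².

Solve |R(x)|<1 on ℝ⁻.
x=-0.51: |R|=0.5386
R=1: x+14/75x²=0 ⇒ x=−75/14=-5.3571; min R=1−1/(4·14/75)=-0.3393>−1
Confirm numerically:
  x=-3.806: |R|=0.10201 <1
  x=-3.578: |R|=0.18828 <1
  x=-3.264: |R|=0.27531 <1
  x=-3.095: |R|=0.30692 <1
  x=-5.939: |R|=1.64505 >1
  x=-5.409: |R|=1.05236 >1
Interval (-5.3571, 0).

z* = -5.3571.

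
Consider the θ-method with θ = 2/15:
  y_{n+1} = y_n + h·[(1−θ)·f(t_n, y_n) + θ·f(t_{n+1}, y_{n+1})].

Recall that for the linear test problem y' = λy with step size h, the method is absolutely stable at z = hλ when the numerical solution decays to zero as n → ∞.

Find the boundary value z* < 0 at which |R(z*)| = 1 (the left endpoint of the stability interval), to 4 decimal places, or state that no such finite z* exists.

z* = -2.7273.

Test eqn y'=λy, z=hλ:
  y_{n+1} = y_n + z·[13/15·y_n + 2/15·y_{n+1}] ⇒ (1 − 2/15z)y_{n+1} = (1 + 13/15z)y_n
  ⇒ R(z) = (1 + 13/15z)/(1 − 2/15z).

Boundary: |R(x)|=1, x<0.
x=-1.66: |R|=0.3592
R=−1: 1+13/15x = −1+2/15x ⇒ -11/15x=2 ⇒ x=2/(-11/15)=-2.7273
Confirm numerically:
  x=-2.054: |R|=0.61241 <1
  x=-1.324: |R|=0.12534 <1
  x=-1.243: |R|=0.06628 <1
  x=-1.093: |R|=0.04603 <1
  x=-2.924: |R|=1.10380 >1
  x=-2.881: |R|=1.08145 >1
So |R|<1 on (-2.7273, 0).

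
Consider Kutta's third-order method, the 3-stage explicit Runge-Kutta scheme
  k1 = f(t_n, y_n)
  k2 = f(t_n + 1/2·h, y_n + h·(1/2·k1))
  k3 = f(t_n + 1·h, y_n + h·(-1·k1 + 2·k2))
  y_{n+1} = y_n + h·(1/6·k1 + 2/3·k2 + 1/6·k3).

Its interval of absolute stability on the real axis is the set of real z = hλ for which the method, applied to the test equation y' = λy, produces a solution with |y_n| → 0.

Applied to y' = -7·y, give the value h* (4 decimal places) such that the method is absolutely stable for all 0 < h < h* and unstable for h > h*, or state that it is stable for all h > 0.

(-2.5127,0); λ=-7 ⇒ h* = 0.3590.

With y'=λy (z=hλ):
  order 3, 3-stage ⇒ R(z)=1+z+z^2/2+z^3/6
  (e.g. R(-0.62)=0.53248, |R|=0.53248)

Find x<0 with |R(x)|<1.
x=-0.62: |R|=0.5325
|R(-2.07)|=0.4058 |R(-1.34)|=0.1568 |R(-0.68)|=0.4988
Bisect:
  x_lo=-3.3306 |R|=2.9420  x_hi=-0.0963 |R|=0.9082
  mid=-1.71347 |R|=0.08393 →hi
  mid=-2.52206 |R|=1.01538 →lo
  mid=-2.11776 |R|=0.45830 →hi
  mid=-2.31991 |R|=0.70987 →hi
  mid=-2.42098 |R|=0.85537 →hi
  mid=-2.47152 |R|=0.93349 →hi
  mid=-2.49679 |R|=0.97396 →hi
  ...
  [-2.51278,-2.51258] ⇒ x*=-2.5127
Interval (-2.5127, 0).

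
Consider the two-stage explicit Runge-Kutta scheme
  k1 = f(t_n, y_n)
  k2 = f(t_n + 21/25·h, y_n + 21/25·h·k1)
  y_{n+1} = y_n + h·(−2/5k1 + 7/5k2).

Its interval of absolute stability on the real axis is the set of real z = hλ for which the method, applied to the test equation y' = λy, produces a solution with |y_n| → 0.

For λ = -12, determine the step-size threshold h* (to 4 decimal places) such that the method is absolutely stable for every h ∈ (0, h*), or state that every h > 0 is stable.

On y'=λy, z=hλ:
  k1=λy_n ⇒ h·k1=z·y_n;  k2=λ(1+21/25z)y_n ⇒ h·k2=z(1+21/25z)y_n
  y_{n+1}/y_n = 1 − 2/5z + 7/5z(1+21/25z) = 1 + z + 147/125z²
  so R(z) = 1 + z + 147/125z².

Need |R(x)|<1, x<0.
x=-1.14: |R|=1.3883
R=1: x+147/125x²=0 ⇒ x=−125/147=-0.8503; min R=1−1/(4·147/125)=0.7874>−1
Confirm numerically:
  x=-0.811: |R|=0.96248 <1
  x=-0.434: |R|=0.78751 <1
  x=-0.371: |R|=0.79087 <1
  x=-1.449: |R|=2.02013 >1
  x=-1.038: |R|=1.22907 >1
Interval (-0.8503, 0).

(-0.8503,0); λ=-12 ⇒ h* = (125/147)/12 = 0.0709.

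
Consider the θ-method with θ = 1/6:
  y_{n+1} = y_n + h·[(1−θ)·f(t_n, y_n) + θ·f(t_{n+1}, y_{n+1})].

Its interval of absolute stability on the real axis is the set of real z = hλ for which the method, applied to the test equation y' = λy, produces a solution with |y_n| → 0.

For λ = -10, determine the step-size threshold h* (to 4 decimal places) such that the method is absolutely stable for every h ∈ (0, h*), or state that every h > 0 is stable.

On y'=λy, z=hλ:
  y_{n+1} = y_n + z·[5/6·y_n + 1/6·y_{n+1}] ⇒ (1 − 1/6z)y_{n+1} = (1 + 5/6z)y_n
  ⇒ R(z) = (1 + 5/6z)/(1 − 1/6z).

Need |R(x)|<1, x<0.
x=-0.76: |R|=0.3254
R=−1: 1+5/6x = −1+1/6x ⇒ -2/3x=2 ⇒ x=2/(-2/3)=-3.0000
Confirm numerically:
  x=-2.155: |R|=0.58553 <1
  x=-1.947: |R|=0.46999 <1
  x=-1.730: |R|=0.34282 <1
  x=-3.420: |R|=1.17834 >1
  x=-3.160: |R|=1.06987 >1
So |R|<1 on (-3.0000, 0).

(-3.0000,0); λ=-10 ⇒ h* = (3)/10 = 0.3000.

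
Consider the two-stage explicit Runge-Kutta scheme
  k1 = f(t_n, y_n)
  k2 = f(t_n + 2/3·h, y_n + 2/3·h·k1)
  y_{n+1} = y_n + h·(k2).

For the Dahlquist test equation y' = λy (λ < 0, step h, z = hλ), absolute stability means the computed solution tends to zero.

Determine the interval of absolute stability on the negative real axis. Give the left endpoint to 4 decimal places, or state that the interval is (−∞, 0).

(-1.5000, 0).

With y'=λy (z=hλ):
  k1=λy_n ⇒ h·k1=z·y_n;  k2=λ(1+2/3z)y_n ⇒ h·k2=z(1+2/3z)y_n
  y_{n+1}/y_n = 1 + z(1+2/3z) = 1 + z + 2/3z²
  so R(z) = 1 + z + 2/3z².

Find x<0 with |R(x)|<1.
x=-0.57: |R|=0.6466
R=1: x+2/3x²=0 ⇒ x=−3/2=-1.5000; min R=1−1/(4·2/3)=0.6250>−1
Confirm numerically:
  x=-1.438: |R|=0.94056 <1
  x=-0.912: |R|=0.64250 <1
  x=-0.746: |R|=0.62501 <1
  x=-2.100: |R|=1.84000 >1
  x=-1.663: |R|=1.18071 >1
  x=-1.525: |R|=1.02542 >1
So |R|<1 on (-1.5000, 0).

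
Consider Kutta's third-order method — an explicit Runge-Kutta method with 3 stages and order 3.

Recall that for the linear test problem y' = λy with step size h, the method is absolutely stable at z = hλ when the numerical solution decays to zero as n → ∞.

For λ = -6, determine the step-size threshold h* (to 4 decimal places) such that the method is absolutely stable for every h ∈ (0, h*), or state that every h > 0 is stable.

(-2.5127,0); λ=-6 ⇒ h* = 0.4188.

With y'=λy (z=hλ):
  order 3, 3-stage ⇒ R(z)=1+z+z^2/2+z^3/6
  (e.g. R(-0.39)=0.67616, |R|=0.67616)

Need |R(x)|<1, x<0.
x=-0.39: |R|=0.6762
|R(-2.48)|=0.9470 |R(-1.52)|=0.0499 |R(-1.34)|=0.1568
Bisect:
  x_lo=-2.8201 |R|=1.5817  x_hi=-0.2435 |R|=0.7837
  mid=-1.53184 |R|=0.04234 →hi
  mid=-2.17598 |R|=0.52571 →hi
  mid=-2.49806 |R|=0.97601 →hi
  mid=-2.65909 |R|=1.25735 →lo
  mid=-2.57857 |R|=1.11156 →lo
  mid=-2.53831 |R|=1.04254 →lo
  mid=-2.51819 |R|=1.00897 →lo
  mid=-2.50812 |R|=0.99241 →hi
  mid=-2.51315 |R|=1.00067 →lo
  mid=-2.51064 |R|=0.99654 →hi
  ...
  [-2.51284,-2.51268] ⇒ x*=-2.5127
So |R|<1 on (-2.5127, 0).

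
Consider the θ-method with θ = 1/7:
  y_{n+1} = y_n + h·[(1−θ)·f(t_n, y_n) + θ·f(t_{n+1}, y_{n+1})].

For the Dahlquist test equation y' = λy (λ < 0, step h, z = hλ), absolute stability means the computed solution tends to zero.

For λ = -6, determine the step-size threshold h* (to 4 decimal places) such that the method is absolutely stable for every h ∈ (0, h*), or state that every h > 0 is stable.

(-2.8000,0); λ=-6 ⇒ h* = (14/5)/6 = 0.4667.

With y'=λy (z=hλ):
  y_{n+1} = y_n + z·[6/7·y_n + 1/7·y_{n+1}] ⇒ (1 − 1/7z)y_{n+1} = (1 + 6/7z)y_n
  so R(z) = (1 + 6/7z)/(1 − 1/7z).

Find x<0 with |R(x)|<1.
x=-1.63: |R|=0.3221
R=−1: 1+6/7x = −1+1/7x ⇒ -5/7x=2 ⇒ x=2/(-5/7)=-2.8000
Confirm numerically:
  x=-2.775: |R|=0.98721 <1
  x=-2.458: |R|=0.81920 <1
  x=-1.698: |R|=0.36652 <1
  x=-1.322: |R|=0.11199 <1
  x=-3.373: |R|=1.27620 >1
  x=-3.247: |R|=1.21811 >1
  x=-3.068: |R|=1.13309 >1
Interval (-2.8000, 0).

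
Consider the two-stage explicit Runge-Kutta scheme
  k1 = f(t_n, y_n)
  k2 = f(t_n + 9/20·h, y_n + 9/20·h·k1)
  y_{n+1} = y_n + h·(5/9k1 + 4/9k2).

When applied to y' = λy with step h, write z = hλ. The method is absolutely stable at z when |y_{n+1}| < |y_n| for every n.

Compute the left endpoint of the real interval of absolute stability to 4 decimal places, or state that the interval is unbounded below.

Test eqn y'=λy, z=hλ:
  k1=λy_n ⇒ h·k1=z·y_n;  k2=λ(1+9/20z)y_n ⇒ h·k2=z(1+9/20z)y_n
  y_{n+1}/y_n = 1 + 5/9z + 4/9z(1+9/20z) = 1 + z + 1/5z²
  ⇒ R(z) = 1 + z + 1/5z².

Boundary: |R(x)|=1, x<0.
x=-0.97: |R|=0.2182
R=1: x+1/5x²=0 ⇒ x=−5=-5.0000; min R=1−1/(4·1/5)=-0.2500>−1
Confirm numerically:
  x=-3.158: |R|=0.16341 <1
  x=-2.356: |R|=0.24585 <1
  x=-2.274: |R|=0.23978 <1
  x=-2.267: |R|=0.23914 <1
  x=-5.502: |R|=1.55240 >1
  x=-5.320: |R|=1.34048 >1
  x=-5.242: |R|=1.25371 >1
Interval (-5.0000, 0).

left endpoint -5.0000.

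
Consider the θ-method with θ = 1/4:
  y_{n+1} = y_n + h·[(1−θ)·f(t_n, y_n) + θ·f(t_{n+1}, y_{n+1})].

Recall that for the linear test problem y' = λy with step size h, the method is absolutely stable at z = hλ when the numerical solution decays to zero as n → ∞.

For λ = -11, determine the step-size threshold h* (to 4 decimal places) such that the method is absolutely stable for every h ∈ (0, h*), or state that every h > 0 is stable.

(-4.0000,0); λ=-11 ⇒ h* = (4)/11 = 0.3636.

With y'=λy (z=hλ):
  y_{n+1} = y_n + z·[3/4·y_n + 1/4·y_{n+1}] ⇒ (1 − 1/4z)y_{n+1} = (1 + 3/4z)y_n
  so R(z) = (1 + 3/4z)/(1 − 1/4z).

Solve |R(x)|<1 on ℝ⁻.
x=-1.38: |R|=0.0260
R=−1: 1+3/4x = −1+1/4x ⇒ -1/2x=2 ⇒ x=2/(-1/2)=-4.0000
Confirm numerically:
  x=-2.590: |R|=0.57208 <1
  x=-2.073: |R|=0.36539 <1
  x=-2.026: |R|=0.34484 <1
  x=-1.714: |R|=0.19986 <1
  x=-4.589: |R|=1.13715 >1
  x=-4.567: |R|=1.13237 >1
  x=-4.435: |R|=1.10314 >1
Interval (-4.0000, 0).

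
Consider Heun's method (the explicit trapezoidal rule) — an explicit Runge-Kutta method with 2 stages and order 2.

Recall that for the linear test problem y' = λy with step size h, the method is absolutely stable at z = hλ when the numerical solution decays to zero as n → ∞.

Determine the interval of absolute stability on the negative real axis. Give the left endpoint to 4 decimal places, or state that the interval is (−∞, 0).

Test eqn y'=λy, z=hλ:
  order 2, 2-stage ⇒ R(z)=1+z+z^2/2
  (e.g. R(-1.03)=0.50045, |R|=0.50045)

Need |R(x)|<1, x<0.
x=-1.03: |R|=0.5005
|R(-2.29)|=1.3321 |R(-1.37)|=0.5685 |R(-0.71)|=0.5421
Bisect:
  x_lo=-2.3046 |R|=1.3510  x_hi=-0.3184 |R|=0.7323
  mid=-1.31148 |R|=0.54851 →hi
  mid=-1.80804 |R|=0.82646 →hi
  mid=-2.05632 |R|=1.05790 →lo
  mid=-1.93218 |R|=0.93448 →hi
  mid=-1.99425 |R|=0.99426 →hi
  mid=-2.02528 |R|=1.02560 →lo
  mid=-2.00976 |R|=1.00981 →lo
  ...
  [-2.00007,-1.99994] ⇒ x*=-2.0000
Stable set (-2.0000, 0).

z∈(-2.0000,0).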